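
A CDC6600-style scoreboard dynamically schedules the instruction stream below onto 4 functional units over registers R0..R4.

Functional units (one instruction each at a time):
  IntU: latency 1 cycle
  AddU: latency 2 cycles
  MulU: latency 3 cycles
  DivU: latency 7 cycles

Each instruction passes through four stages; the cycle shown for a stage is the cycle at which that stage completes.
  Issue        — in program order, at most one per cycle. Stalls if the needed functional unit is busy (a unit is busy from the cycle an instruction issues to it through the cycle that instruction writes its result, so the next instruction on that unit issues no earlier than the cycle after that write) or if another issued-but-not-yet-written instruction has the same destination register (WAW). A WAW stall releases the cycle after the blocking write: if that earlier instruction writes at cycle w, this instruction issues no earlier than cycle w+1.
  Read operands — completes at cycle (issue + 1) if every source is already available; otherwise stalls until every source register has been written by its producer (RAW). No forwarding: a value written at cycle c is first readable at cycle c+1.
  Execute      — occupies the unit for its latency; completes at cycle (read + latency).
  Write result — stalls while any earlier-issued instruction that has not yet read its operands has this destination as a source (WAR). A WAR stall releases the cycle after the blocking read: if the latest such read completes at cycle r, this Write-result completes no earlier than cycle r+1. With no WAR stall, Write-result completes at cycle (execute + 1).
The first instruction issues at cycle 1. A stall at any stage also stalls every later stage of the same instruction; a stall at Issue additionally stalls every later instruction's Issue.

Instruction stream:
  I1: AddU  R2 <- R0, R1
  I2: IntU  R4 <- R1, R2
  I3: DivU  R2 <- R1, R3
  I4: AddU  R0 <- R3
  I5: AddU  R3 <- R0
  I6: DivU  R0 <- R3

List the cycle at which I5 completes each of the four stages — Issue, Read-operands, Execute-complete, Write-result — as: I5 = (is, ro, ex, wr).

I5 = (12, 13, 15, 16)

c1: issue I1 (AddU)
c2: I1 read-ops; issue I2 (IntU)
c4: I1 finished on AddU
c5: I1→R2
c6: I2 read-ops; issue I3 (DivU)
c7: I2 finished on IntU; I3 read-ops; issue I4 (AddU)
c8: I2→R4; I4 read-ops
c10: I4 finished on AddU
c11: I4→R0
c12: issue I5 (AddU)
c13: I5 read-ops
c14: I3 finished on DivU
c15: I3→R2; I5 finished on AddU
c16: I5→R3; issue I6 (DivU)
c17: I6 read-ops
c24: I6 finished on DivU
c25: I6→R0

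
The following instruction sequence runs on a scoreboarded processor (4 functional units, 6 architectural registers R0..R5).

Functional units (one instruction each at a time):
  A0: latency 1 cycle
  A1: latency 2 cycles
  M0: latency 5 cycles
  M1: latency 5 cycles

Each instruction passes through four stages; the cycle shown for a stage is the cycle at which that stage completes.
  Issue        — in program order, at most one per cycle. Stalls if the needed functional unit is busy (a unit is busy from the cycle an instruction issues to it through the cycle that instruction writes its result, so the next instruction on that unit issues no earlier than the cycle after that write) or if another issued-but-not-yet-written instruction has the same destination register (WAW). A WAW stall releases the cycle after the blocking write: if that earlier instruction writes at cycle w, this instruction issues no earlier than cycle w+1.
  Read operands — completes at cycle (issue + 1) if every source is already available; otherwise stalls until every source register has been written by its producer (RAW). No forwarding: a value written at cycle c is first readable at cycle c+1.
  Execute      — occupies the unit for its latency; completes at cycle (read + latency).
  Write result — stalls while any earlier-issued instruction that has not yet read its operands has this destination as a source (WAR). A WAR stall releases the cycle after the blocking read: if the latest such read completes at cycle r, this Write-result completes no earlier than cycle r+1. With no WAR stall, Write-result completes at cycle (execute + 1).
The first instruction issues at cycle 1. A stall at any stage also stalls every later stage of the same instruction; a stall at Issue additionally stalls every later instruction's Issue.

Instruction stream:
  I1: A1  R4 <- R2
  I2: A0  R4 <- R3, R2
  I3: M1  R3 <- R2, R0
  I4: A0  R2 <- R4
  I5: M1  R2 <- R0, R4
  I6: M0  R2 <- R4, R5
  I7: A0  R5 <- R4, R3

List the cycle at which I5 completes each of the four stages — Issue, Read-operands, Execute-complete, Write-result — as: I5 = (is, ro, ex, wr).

I5 = (15, 16, 21, 22)

[I1] 1/2/4/5
[I2] 6/7/8/9  (WAW R4: wait I1 write@5)
[I3] 7/8/13/14
[I4] 10/11/12/13  (struct: A0 busy until I2 writes@9)
[I5] 15/16/21/22  (struct: M1 busy until I3 writes@14)
[I6] 23/24/29/30  (WAW R2: wait I5 write@22)
[I7] 24/25/26/27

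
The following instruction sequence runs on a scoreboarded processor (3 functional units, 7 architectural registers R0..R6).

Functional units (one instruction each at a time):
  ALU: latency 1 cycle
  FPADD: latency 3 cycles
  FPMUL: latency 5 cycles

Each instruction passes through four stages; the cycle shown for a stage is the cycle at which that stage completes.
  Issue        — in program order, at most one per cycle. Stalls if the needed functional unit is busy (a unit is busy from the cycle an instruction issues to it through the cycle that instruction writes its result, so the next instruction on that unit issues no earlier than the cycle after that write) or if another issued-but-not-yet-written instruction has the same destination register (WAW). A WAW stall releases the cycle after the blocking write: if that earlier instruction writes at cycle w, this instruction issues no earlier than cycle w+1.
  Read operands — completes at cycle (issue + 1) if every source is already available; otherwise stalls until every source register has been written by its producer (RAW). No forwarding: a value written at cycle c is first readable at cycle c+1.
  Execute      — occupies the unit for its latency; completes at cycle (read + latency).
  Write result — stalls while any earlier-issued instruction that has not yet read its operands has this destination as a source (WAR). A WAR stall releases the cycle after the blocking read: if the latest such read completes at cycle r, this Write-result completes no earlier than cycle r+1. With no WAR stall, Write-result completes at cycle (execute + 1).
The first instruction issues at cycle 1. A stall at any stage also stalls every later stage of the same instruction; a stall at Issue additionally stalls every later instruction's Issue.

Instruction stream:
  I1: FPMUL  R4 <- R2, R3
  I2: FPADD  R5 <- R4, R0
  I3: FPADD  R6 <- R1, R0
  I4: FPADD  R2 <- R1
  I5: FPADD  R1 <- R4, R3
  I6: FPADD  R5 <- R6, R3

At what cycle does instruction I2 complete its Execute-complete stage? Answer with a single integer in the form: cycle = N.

cycle = 12

t=1  I1 dispatched to FPMUL
t=2  I1 operands ready; I2 dispatched to FPADD
t=7  I1 complete
t=8  R4←I1
t=9  I2 operands ready
t=12  I2 complete
t=13  R5←I2
t=14  I3 dispatched to FPADD
t=15  I3 operands ready
t=18  I3 complete
t=19  R6←I3
t=20  I4 dispatched to FPADD
t=21  I4 operands ready
t=24  I4 complete
t=25  R2←I4
t=26  I5 dispatched to FPADD
t=27  I5 operands ready
t=30  I5 complete
t=31  R1←I5
t=32  I6 dispatched to FPADD
t=33  I6 operands ready
t=36  I6 complete
t=37  R5←I6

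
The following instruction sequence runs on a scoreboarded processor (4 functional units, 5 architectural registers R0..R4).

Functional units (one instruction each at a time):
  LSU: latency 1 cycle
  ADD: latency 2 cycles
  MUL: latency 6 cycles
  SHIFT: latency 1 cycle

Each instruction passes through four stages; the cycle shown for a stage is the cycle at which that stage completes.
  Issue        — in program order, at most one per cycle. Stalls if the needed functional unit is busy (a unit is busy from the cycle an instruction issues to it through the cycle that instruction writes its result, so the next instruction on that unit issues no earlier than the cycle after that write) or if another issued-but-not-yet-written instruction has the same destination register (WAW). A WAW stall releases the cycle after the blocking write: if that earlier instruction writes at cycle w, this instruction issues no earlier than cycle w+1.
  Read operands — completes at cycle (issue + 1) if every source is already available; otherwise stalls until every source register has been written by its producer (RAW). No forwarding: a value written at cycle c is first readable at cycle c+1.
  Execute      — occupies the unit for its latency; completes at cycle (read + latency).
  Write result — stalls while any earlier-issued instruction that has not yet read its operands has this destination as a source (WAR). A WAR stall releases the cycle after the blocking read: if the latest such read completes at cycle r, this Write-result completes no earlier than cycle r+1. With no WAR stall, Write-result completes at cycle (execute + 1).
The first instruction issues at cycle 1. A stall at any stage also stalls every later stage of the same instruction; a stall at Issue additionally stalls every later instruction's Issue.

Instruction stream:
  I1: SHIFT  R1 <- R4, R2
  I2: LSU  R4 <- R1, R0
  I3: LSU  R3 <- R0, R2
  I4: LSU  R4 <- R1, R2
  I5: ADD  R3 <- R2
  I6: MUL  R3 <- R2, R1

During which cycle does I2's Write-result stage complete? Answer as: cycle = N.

cycle = 7

t=1  I1 issues→SHIFT
t=2  I1 reads; I2 issues→LSU
t=3  I1 exec-done
t=4  I1 writes R1
t=5  I2 reads
t=6  I2 exec-done
t=7  I2 writes R4
t=8  I3 issues→LSU
t=9  I3 reads
t=10  I3 exec-done
t=11  I3 writes R3
t=12  I4 issues→LSU
t=13  I4 reads; I5 issues→ADD
t=14  I4 exec-done; I5 reads
t=15  I4 writes R4
t=16  I5 exec-done
t=17  I5 writes R3
t=18  I6 issues→MUL
t=19  I6 reads
t=25  I6 exec-done
t=26  I6 writes R3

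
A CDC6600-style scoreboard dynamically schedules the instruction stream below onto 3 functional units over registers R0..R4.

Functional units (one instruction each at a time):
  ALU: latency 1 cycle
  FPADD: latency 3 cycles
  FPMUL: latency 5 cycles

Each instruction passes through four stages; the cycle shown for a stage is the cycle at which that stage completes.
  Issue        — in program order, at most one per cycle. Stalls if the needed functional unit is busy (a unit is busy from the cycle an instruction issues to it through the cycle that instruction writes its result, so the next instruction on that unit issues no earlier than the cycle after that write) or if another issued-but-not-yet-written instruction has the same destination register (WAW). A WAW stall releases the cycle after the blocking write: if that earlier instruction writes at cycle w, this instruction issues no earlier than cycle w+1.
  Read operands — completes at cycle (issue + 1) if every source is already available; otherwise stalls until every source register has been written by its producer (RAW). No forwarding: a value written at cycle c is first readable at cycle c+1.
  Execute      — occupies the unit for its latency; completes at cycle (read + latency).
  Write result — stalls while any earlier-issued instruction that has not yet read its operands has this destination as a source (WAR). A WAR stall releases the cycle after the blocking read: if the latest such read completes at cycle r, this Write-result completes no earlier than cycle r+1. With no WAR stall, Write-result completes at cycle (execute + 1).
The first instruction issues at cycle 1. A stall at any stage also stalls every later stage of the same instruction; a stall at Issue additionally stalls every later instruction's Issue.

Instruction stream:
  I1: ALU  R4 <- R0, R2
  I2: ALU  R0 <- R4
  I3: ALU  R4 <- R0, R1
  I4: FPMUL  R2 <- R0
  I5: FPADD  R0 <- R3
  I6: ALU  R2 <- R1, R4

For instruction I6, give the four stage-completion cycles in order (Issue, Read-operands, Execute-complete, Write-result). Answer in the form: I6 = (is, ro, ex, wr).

[I1] 1/2/3/4
[I2] 5/6/7/8  (struct: ALU busy until I1 writes@4)
[I3] 9/10/11/12  (struct: ALU busy until I2 writes@8)
[I4] 10/11/16/17
[I5] 11/12/15/16
[I6] 18/19/20/21  (WAW R2: wait I4 write@17)

I6 = (18, 19, 20, 21)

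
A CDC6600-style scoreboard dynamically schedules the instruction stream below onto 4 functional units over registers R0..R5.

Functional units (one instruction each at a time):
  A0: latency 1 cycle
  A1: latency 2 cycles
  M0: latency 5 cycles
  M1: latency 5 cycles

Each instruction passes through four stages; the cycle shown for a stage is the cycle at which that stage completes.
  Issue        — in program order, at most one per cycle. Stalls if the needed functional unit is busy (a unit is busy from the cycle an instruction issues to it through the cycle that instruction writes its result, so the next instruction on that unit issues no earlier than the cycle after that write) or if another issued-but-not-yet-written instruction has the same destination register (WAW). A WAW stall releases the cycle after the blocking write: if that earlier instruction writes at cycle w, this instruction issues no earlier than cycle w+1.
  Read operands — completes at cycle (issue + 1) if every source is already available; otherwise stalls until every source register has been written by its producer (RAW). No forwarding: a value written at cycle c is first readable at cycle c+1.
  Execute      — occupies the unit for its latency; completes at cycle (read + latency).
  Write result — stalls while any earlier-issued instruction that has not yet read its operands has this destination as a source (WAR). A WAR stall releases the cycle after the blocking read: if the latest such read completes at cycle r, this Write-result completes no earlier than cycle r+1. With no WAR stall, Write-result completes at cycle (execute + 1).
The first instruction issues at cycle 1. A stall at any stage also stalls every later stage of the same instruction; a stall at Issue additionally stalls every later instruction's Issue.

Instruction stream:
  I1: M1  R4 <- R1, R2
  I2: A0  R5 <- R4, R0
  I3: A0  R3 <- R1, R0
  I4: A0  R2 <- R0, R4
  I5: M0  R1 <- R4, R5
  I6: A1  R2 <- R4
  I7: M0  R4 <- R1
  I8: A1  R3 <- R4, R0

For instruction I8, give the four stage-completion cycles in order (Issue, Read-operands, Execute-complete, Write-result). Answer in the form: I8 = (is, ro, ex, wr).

[1] issue I1 (M1)
[2] I1 read-ops | issue I2 (A0)
[7] I1 finished on M1
[8] I1→R4
[9] I2 read-ops
[10] I2 finished on A0
[11] I2→R5
[12] issue I3 (A0)
[13] I3 read-ops
[14] I3 finished on A0
[15] I3→R3
[16] issue I4 (A0)
[17] I4 read-ops | issue I5 (M0)
[18] I4 finished on A0 | I5 read-ops
[19] I4→R2
[20] issue I6 (A1)
[21] I6 read-ops
[23] I5 finished on M0 | I6 finished on A1
[24] I5→R1 | I6→R2
[25] issue I7 (M0)
[26] I7 read-ops | issue I8 (A1)
[31] I7 finished on M0
[32] I7→R4
[33] I8 read-ops
[35] I8 finished on A1
[36] I8→R3

I8 = (26, 33, 35, 36)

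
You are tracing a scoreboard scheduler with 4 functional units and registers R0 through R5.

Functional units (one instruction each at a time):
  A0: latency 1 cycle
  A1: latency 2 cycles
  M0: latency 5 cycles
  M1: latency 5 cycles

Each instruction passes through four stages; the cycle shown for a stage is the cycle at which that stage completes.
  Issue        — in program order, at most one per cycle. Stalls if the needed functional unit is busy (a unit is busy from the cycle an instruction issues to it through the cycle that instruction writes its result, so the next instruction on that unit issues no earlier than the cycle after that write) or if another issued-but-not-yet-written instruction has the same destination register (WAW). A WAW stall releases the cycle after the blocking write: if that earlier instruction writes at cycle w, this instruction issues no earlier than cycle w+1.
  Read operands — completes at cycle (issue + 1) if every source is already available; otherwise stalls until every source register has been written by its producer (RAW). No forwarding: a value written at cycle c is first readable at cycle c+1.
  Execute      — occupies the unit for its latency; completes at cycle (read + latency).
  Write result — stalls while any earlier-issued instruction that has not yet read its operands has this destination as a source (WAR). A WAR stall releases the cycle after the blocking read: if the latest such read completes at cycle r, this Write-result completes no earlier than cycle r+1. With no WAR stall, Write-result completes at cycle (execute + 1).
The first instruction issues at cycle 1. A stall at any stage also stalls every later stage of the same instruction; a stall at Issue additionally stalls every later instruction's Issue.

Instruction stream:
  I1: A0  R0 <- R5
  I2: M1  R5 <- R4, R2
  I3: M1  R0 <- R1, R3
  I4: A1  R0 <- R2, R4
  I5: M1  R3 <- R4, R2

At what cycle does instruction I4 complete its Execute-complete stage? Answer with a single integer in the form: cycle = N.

  I1 | 1 | 2 | 3 | 4
  I2 | 2 | 3 | 8 | 9
  I3 | 10 | 11 | 16 | 17   struct: M1 busy until I2 writes@9
  I4 | 18 | 19 | 21 | 22   WAW R0: wait I3 write@17
  I5 | 19 | 20 | 25 | 26

cycle = 21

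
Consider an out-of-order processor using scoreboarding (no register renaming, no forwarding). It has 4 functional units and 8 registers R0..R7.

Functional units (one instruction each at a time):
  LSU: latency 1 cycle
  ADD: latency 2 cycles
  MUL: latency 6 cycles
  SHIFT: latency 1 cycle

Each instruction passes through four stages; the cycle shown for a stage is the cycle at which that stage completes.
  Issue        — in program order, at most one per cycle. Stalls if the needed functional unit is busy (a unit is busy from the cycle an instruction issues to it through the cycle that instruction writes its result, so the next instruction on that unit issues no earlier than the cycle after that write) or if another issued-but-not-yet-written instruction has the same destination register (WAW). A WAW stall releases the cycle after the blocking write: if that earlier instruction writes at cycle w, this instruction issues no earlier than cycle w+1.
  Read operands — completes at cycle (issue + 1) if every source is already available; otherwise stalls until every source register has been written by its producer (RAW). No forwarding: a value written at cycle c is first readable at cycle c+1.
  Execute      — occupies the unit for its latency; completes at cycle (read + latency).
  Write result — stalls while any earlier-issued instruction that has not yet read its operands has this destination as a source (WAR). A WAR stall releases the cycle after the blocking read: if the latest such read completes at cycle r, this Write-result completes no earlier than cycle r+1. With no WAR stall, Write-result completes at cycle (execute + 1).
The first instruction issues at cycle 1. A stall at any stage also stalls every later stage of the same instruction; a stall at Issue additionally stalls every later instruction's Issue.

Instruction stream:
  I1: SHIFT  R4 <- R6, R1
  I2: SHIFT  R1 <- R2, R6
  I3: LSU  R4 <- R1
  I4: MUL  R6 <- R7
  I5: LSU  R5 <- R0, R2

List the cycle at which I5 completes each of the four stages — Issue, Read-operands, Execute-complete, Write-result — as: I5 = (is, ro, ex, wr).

cycle 1: I1 dispatched to SHIFT
cycle 2: I1 operands ready
cycle 3: I1 complete
cycle 4: R4←I1
cycle 5: I2 dispatched to SHIFT
cycle 6: I2 operands ready; I3 dispatched to LSU
cycle 7: I2 complete; I4 dispatched to MUL
cycle 8: R1←I2; I4 operands ready
cycle 9: I3 operands ready
cycle 10: I3 complete
cycle 11: R4←I3
cycle 12: I5 dispatched to LSU
cycle 13: I5 operands ready
cycle 14: I4 complete; I5 complete
cycle 15: R6←I4; R5←I5

I5 = (12, 13, 14, 15)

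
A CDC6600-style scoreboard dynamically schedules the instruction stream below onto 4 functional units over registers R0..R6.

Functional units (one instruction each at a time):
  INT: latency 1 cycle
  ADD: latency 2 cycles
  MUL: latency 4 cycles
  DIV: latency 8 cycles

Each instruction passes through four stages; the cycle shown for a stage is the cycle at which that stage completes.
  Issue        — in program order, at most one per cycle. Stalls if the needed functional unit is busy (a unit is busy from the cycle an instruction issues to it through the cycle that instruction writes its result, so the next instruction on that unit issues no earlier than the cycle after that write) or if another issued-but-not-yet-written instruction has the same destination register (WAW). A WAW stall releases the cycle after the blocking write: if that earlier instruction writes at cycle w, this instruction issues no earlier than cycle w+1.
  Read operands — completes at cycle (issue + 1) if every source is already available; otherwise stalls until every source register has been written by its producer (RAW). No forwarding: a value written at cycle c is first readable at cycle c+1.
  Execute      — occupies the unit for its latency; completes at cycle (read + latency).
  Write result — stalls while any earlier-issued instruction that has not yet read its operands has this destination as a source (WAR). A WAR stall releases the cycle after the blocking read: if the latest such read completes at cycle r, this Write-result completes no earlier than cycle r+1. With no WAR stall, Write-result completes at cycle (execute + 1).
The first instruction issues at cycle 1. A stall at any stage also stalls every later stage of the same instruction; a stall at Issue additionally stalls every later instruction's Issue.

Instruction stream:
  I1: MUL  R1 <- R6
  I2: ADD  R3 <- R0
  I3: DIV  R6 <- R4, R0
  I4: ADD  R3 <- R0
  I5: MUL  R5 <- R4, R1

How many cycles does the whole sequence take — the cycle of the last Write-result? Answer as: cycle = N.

cycle = 14

[1] I1 issues→MUL
[2] I1 reads · I2 issues→ADD
[3] I2 reads · I3 issues→DIV
[4] I3 reads
[5] I2 exec-done
[6] I1 exec-done · I2 writes R3
[7] I1 writes R1 · I4 issues→ADD
[8] I4 reads · I5 issues→MUL
[9] I5 reads
[10] I4 exec-done
[11] I4 writes R3
[12] I3 exec-done
[13] I3 writes R6 · I5 exec-done
[14] I5 writes R5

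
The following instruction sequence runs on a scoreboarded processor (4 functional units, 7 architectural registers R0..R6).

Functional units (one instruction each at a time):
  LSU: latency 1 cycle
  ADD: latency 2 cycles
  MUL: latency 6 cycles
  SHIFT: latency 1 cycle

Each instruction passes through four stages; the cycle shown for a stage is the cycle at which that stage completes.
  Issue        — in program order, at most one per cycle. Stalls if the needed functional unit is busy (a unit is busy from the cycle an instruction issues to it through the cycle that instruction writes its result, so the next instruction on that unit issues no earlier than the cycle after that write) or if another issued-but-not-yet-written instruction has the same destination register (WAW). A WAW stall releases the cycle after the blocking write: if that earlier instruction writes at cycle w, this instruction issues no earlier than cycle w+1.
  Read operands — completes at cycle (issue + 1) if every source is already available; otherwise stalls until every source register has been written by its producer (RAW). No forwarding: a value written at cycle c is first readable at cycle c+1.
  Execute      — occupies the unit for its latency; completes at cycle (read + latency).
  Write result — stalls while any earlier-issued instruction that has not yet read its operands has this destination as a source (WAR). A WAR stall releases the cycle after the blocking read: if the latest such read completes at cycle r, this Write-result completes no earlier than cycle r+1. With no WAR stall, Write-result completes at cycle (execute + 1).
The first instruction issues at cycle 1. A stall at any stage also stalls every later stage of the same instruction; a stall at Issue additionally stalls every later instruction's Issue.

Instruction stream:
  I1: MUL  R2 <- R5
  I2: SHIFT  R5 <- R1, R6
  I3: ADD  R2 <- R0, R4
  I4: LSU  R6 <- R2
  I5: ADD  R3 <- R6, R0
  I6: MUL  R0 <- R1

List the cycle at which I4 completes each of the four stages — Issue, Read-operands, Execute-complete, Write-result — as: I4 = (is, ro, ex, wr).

I4 = (11, 15, 16, 17)

c1: I1 issues→MUL
c2: I1 reads; I2 issues→SHIFT
c3: I2 reads
c4: I2 exec-done
c5: I2 writes R5
c8: I1 exec-done
c9: I1 writes R2
c10: I3 issues→ADD
c11: I3 reads; I4 issues→LSU
c13: I3 exec-done
c14: I3 writes R2
c15: I4 reads; I5 issues→ADD
c16: I4 exec-done; I6 issues→MUL
c17: I4 writes R6; I6 reads
c18: I5 reads
c20: I5 exec-done
c21: I5 writes R3
c23: I6 exec-done
c24: I6 writes R0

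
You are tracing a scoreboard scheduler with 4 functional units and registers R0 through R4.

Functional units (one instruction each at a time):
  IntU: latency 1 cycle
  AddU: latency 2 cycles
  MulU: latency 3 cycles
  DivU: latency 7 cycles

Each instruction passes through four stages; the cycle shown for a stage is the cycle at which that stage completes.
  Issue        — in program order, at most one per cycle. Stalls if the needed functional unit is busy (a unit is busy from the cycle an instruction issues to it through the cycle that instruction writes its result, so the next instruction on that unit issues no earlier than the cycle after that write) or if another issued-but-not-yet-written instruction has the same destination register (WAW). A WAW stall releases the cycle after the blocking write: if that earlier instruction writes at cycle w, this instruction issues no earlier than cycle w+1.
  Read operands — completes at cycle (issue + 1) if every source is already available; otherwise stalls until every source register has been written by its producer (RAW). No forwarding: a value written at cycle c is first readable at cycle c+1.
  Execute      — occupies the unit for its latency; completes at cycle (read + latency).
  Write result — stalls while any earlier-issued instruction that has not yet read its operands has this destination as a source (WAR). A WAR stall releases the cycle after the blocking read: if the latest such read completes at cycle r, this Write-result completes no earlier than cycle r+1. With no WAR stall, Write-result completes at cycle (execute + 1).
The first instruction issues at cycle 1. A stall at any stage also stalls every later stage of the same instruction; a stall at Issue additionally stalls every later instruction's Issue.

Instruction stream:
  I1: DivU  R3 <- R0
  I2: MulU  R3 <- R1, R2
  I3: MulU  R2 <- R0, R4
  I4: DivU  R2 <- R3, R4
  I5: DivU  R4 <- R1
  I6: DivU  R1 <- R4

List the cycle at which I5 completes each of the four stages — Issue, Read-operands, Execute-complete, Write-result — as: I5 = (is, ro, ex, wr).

I5 = (33, 34, 41, 42)

I1  is:1  ro:2  ex:9  wr:10
I2  is:11  ro:12  ex:15  wr:16  — WAW R3: wait I1 write@10
I3  is:17  ro:18  ex:21  wr:22  — struct: MulU busy until I2 writes@16
I4  is:23  ro:24  ex:31  wr:32  — WAW R2: wait I3 write@22
I5  is:33  ro:34  ex:41  wr:42  — struct: DivU busy until I4 writes@32
I6  is:43  ro:44  ex:51  wr:52  — struct: DivU busy until I5 writes@42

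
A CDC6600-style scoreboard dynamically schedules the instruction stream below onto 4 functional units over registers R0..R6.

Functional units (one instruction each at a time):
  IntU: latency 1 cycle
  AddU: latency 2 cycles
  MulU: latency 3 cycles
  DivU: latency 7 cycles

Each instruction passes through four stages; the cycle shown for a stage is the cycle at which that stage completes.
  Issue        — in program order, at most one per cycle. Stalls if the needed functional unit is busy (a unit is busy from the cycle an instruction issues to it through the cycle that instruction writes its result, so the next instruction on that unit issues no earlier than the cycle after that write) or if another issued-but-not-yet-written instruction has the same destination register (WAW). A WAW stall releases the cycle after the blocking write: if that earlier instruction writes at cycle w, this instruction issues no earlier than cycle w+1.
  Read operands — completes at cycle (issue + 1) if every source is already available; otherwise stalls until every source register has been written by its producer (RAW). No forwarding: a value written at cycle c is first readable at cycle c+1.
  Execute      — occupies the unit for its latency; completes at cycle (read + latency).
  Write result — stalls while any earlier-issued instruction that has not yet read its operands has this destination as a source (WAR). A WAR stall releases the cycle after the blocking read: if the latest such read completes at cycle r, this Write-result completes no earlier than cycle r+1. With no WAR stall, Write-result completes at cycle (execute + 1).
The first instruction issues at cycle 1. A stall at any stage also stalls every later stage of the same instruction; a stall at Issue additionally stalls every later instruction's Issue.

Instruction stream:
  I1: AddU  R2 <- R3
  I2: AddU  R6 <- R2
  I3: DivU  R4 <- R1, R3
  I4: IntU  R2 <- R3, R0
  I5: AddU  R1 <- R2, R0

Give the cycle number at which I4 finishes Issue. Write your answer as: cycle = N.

[1] I1→AddU
[2] I1 RO
[4] I1 EX
[5] I1 WR R2
[6] I2→AddU
[7] I2 RO; I3→DivU
[8] I3 RO; I4→IntU
[9] I2 EX; I4 RO
[10] I2 WR R6; I4 EX
[11] I4 WR R2; I5→AddU
[12] I5 RO
[14] I5 EX
[15] I3 EX; I5 WR R1
[16] I3 WR R4

cycle = 8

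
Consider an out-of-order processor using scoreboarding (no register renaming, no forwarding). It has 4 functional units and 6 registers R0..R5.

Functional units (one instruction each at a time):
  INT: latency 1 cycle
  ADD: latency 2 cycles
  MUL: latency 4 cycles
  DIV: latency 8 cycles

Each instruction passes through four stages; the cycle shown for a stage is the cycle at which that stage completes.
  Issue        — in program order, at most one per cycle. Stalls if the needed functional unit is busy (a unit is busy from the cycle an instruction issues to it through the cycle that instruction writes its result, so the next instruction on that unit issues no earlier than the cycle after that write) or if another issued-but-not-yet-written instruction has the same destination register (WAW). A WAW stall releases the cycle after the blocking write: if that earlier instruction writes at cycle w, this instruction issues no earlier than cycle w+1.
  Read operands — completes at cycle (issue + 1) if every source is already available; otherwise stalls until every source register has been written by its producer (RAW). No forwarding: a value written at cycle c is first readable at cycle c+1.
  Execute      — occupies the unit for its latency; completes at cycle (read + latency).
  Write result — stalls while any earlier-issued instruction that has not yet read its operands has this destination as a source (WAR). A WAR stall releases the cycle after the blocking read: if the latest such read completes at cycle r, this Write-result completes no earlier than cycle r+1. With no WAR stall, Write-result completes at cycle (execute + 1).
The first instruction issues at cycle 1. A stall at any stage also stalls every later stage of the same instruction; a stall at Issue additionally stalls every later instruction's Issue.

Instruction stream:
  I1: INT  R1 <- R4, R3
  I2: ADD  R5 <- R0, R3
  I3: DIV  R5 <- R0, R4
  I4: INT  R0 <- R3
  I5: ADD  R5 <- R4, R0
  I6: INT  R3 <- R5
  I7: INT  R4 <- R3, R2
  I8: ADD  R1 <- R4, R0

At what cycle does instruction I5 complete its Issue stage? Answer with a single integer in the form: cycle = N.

[I1] 1/2/3/4
[I2] 2/3/5/6
[I3] 7/8/16/17  (WAW R5: wait I2 write@6)
[I4] 8/9/10/11
[I5] 18/19/21/22  (WAW R5: wait I3 write@17)
[I6] 19/23/24/25  (RAW R5: wait I5 write@22)
[I7] 26/27/28/29  (struct: INT busy until I6 writes@25)
[I8] 27/30/32/33  (RAW R4: wait I7 write@29)

cycle = 18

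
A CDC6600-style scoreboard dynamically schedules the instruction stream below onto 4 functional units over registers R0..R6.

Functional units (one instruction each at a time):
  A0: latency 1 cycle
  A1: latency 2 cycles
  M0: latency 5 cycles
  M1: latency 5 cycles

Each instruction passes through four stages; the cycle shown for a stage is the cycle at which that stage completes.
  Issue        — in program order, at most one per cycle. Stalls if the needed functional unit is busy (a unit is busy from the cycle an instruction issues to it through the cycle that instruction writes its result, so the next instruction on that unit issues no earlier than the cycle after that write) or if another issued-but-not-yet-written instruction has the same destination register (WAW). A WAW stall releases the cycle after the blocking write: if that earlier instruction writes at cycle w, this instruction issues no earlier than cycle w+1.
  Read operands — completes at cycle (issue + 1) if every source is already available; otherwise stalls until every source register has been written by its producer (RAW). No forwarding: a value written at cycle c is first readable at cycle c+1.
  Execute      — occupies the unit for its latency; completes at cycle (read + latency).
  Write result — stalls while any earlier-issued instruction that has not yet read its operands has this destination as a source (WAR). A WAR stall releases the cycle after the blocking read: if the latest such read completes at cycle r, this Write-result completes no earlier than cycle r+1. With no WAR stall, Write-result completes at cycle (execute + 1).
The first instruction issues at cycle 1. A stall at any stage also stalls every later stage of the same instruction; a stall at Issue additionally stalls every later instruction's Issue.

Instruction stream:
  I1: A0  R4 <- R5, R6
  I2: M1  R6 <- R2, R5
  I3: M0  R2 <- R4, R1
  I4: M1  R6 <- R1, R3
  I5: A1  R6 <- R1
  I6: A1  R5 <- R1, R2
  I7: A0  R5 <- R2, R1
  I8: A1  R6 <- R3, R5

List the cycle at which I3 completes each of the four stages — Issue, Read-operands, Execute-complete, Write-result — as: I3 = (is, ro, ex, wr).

I3 = (3, 5, 10, 11)

I1  is:1  ro:2  ex:3  wr:4
I2  is:2  ro:3  ex:8  wr:9
I3  is:3  ro:5  ex:10  wr:11  — RAW R4: wait I1 write@4
I4  is:10  ro:11  ex:16  wr:17  — struct: M1 busy until I2 writes@9
I5  is:18  ro:19  ex:21  wr:22  — WAW R6: wait I4 write@17
I6  is:23  ro:24  ex:26  wr:27  — struct: A1 busy until I5 writes@22
I7  is:28  ro:29  ex:30  wr:31  — WAW R5: wait I6 write@27
I8  is:29  ro:32  ex:34  wr:35  — RAW R5: wait I7 write@31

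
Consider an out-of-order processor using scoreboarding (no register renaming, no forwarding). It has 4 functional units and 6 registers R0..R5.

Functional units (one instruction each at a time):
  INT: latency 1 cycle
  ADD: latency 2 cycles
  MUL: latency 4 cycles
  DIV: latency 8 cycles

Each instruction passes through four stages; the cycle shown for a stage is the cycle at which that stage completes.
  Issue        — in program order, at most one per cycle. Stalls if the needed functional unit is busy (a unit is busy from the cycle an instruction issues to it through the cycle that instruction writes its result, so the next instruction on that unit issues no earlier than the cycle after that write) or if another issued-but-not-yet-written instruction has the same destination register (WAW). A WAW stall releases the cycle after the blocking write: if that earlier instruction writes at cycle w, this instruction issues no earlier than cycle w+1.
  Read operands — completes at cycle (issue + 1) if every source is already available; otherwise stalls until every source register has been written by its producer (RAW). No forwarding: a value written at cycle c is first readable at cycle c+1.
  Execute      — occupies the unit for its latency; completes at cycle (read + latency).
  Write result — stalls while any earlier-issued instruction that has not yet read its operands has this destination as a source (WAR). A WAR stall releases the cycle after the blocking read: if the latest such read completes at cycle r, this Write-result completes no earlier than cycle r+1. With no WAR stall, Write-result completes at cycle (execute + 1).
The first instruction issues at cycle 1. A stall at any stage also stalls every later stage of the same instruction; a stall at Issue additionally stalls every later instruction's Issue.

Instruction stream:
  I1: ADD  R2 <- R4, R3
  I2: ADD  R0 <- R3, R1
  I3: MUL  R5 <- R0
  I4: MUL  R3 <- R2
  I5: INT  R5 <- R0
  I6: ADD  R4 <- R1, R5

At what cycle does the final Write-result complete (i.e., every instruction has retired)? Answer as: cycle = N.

cycle = 25

t=1  I1→ADD
t=2  I1 RO
t=4  I1 EX
t=5  I1 WR R2
t=6  I2→ADD
t=7  I2 RO; I3→MUL
t=9  I2 EX
t=10  I2 WR R0
t=11  I3 RO
t=15  I3 EX
t=16  I3 WR R5
t=17  I4→MUL
t=18  I4 RO; I5→INT
t=19  I5 RO; I6→ADD
t=20  I5 EX
t=21  I5 WR R5
t=22  I4 EX; I6 RO
t=23  I4 WR R3
t=24  I6 EX
t=25  I6 WR R4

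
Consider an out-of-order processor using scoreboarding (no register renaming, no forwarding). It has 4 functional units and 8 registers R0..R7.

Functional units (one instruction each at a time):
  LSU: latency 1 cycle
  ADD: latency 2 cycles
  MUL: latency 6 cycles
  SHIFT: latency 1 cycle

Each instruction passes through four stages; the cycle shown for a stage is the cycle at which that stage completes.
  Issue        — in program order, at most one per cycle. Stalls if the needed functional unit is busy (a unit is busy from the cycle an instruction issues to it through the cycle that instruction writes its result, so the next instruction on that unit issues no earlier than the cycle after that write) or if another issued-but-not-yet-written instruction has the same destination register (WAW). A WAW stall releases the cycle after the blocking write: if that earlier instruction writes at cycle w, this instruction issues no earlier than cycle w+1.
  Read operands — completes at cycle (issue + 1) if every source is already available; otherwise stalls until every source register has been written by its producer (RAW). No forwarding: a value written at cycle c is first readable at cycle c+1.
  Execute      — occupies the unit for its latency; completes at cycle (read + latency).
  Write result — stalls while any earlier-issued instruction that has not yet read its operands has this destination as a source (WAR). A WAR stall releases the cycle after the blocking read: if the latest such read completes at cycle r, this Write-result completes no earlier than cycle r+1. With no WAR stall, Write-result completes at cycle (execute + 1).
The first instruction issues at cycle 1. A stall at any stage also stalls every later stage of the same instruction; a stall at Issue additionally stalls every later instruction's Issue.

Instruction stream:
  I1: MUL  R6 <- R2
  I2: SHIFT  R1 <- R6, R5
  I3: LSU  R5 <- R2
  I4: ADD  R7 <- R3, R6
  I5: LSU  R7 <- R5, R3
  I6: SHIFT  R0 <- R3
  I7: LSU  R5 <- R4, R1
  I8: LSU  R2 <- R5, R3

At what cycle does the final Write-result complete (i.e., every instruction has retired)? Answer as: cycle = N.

cycle = 25

[1] issue I1 (MUL)
[2] I1 read-ops · issue I2 (SHIFT)
[3] issue I3 (LSU)
[4] I3 read-ops · issue I4 (ADD)
[5] I3 finished on LSU
[8] I1 finished on MUL
[9] I1→R6
[10] I2 read-ops · I4 read-ops
[11] I2 finished on SHIFT · I3→R5
[12] I2→R1 · I4 finished on ADD
[13] I4→R7
[14] issue I5 (LSU)
[15] I5 read-ops · issue I6 (SHIFT)
[16] I5 finished on LSU · I6 read-ops
[17] I5→R7 · I6 finished on SHIFT
[18] I6→R0 · issue I7 (LSU)
[19] I7 read-ops
[20] I7 finished on LSU
[21] I7→R5
[22] issue I8 (LSU)
[23] I8 read-ops
[24] I8 finished on LSU
[25] I8→R2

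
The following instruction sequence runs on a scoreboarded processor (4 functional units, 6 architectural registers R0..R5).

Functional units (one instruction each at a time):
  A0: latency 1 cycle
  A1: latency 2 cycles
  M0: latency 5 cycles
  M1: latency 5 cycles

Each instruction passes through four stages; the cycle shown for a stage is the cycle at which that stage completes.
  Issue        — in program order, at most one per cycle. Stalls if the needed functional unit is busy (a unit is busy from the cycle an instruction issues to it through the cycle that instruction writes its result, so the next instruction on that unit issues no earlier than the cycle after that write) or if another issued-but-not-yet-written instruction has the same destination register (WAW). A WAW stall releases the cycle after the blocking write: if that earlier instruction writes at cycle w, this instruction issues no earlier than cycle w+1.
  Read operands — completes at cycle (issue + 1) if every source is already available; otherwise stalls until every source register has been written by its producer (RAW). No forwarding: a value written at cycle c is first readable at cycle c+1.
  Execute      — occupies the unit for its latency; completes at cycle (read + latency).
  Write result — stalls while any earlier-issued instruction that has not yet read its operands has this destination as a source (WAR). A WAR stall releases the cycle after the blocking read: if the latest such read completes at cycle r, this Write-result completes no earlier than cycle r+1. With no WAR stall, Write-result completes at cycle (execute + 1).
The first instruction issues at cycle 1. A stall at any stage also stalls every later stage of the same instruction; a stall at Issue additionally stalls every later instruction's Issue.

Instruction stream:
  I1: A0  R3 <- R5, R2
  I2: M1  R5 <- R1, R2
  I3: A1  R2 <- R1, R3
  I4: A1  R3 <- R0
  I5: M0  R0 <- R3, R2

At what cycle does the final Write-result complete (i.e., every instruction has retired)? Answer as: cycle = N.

cycle = 20

cycle 1: I1→A0
cycle 2: I1 RO, I2→M1
cycle 3: I1 EX, I2 RO, I3→A1
cycle 4: I1 WR R3
cycle 5: I3 RO
cycle 7: I3 EX
cycle 8: I2 EX, I3 WR R2
cycle 9: I2 WR R5, I4→A1
cycle 10: I4 RO, I5→M0
cycle 12: I4 EX
cycle 13: I4 WR R3
cycle 14: I5 RO
cycle 19: I5 EX
cycle 20: I5 WR R0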